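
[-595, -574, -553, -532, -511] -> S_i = -595 + 21*i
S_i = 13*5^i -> [13, 65, 325, 1625, 8125]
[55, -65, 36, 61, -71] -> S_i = Random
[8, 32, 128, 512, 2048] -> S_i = 8*4^i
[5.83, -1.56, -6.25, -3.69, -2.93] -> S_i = Random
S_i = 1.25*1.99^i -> [1.25, 2.49, 4.95, 9.85, 19.6]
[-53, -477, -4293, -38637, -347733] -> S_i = -53*9^i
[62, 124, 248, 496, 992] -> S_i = 62*2^i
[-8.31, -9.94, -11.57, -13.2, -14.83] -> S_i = -8.31 + -1.63*i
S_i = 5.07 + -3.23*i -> [5.07, 1.84, -1.39, -4.62, -7.85]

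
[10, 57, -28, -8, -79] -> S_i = Random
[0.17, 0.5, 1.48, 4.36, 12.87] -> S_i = 0.17*2.95^i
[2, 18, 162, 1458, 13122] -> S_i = 2*9^i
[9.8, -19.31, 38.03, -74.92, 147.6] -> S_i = 9.80*(-1.97)^i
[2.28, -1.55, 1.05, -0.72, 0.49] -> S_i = 2.28*(-0.68)^i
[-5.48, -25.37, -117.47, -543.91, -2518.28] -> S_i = -5.48*4.63^i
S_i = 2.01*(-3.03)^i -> [2.01, -6.09, 18.45, -55.91, 169.42]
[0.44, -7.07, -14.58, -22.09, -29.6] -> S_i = 0.44 + -7.51*i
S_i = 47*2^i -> [47, 94, 188, 376, 752]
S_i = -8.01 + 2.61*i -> [-8.01, -5.4, -2.79, -0.18, 2.43]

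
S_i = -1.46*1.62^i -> [-1.46, -2.37, -3.83, -6.21, -10.06]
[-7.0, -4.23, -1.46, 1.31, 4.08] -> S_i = -7.00 + 2.77*i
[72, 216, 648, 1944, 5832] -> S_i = 72*3^i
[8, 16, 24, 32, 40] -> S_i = 8 + 8*i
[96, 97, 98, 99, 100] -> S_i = 96 + 1*i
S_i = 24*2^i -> [24, 48, 96, 192, 384]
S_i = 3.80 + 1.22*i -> [3.8, 5.02, 6.24, 7.46, 8.68]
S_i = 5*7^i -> [5, 35, 245, 1715, 12005]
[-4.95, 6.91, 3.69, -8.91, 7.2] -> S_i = Random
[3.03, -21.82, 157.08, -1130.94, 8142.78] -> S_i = 3.03*(-7.20)^i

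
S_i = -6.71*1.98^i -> [-6.71, -13.29, -26.31, -52.09, -103.13]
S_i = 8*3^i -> [8, 24, 72, 216, 648]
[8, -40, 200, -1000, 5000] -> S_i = 8*-5^i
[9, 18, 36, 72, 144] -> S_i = 9*2^i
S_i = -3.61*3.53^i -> [-3.61, -12.74, -44.98, -158.79, -560.54]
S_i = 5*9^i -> [5, 45, 405, 3645, 32805]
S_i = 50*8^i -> [50, 400, 3200, 25600, 204800]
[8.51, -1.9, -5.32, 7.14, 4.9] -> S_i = Random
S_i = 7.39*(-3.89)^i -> [7.39, -28.75, 111.83, -435.0, 1692.17]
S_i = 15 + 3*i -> [15, 18, 21, 24, 27]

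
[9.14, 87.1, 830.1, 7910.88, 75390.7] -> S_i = 9.14*9.53^i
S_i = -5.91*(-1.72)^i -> [-5.91, 10.17, -17.48, 30.07, -51.73]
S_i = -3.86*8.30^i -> [-3.86, -32.04, -265.92, -2207.1, -18318.91]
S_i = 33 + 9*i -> [33, 42, 51, 60, 69]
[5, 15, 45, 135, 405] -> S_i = 5*3^i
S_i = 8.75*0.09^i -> [8.75, 0.79, 0.07, 0.01, 0.0]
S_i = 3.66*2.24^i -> [3.66, 8.2, 18.36, 41.14, 92.15]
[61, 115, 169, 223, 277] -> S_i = 61 + 54*i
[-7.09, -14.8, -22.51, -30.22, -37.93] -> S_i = -7.09 + -7.71*i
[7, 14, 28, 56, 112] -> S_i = 7*2^i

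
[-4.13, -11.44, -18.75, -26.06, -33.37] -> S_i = -4.13 + -7.31*i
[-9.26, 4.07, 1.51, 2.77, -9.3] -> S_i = Random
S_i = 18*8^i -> [18, 144, 1152, 9216, 73728]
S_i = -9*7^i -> [-9, -63, -441, -3087, -21609]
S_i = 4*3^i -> [4, 12, 36, 108, 324]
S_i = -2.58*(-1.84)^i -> [-2.58, 4.75, -8.73, 16.07, -29.57]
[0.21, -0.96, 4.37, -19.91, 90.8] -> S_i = 0.21*(-4.56)^i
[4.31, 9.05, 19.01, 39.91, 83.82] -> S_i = 4.31*2.10^i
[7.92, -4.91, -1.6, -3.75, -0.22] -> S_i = Random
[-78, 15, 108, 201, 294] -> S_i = -78 + 93*i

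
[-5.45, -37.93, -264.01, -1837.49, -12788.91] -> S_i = -5.45*6.96^i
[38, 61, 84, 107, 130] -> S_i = 38 + 23*i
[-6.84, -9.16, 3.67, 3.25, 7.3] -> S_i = Random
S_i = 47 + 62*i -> [47, 109, 171, 233, 295]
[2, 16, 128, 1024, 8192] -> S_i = 2*8^i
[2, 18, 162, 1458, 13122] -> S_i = 2*9^i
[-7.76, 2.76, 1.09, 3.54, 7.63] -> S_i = Random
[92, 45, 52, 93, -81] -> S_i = Random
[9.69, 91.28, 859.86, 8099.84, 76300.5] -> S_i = 9.69*9.42^i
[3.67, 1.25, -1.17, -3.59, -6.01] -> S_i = 3.67 + -2.42*i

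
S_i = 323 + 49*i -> [323, 372, 421, 470, 519]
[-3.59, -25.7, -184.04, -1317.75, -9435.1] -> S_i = -3.59*7.16^i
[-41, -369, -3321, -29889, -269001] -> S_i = -41*9^i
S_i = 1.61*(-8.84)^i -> [1.61, -14.23, 125.81, -1112.2, 9831.84]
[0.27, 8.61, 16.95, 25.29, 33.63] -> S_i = 0.27 + 8.34*i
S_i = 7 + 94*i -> [7, 101, 195, 289, 383]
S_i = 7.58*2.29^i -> [7.58, 17.36, 39.75, 91.03, 208.45]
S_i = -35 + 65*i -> [-35, 30, 95, 160, 225]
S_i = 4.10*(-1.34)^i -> [4.1, -5.49, 7.36, -9.87, 13.22]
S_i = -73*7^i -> [-73, -511, -3577, -25039, -175273]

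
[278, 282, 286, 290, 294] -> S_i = 278 + 4*i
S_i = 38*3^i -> [38, 114, 342, 1026, 3078]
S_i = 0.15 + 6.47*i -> [0.15, 6.62, 13.09, 19.56, 26.03]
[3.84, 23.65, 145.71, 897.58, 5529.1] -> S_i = 3.84*6.16^i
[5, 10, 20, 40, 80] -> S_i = 5*2^i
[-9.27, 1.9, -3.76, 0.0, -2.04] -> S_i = Random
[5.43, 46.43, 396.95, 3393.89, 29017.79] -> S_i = 5.43*8.55^i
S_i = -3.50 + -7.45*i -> [-3.5, -10.95, -18.4, -25.85, -33.3]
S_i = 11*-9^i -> [11, -99, 891, -8019, 72171]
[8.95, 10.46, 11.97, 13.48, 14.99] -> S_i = 8.95 + 1.51*i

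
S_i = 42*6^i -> [42, 252, 1512, 9072, 54432]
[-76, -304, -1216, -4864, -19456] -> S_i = -76*4^i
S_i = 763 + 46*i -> [763, 809, 855, 901, 947]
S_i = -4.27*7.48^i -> [-4.27, -31.94, -238.91, -1787.03, -13367.01]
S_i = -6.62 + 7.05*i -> [-6.62, 0.43, 7.48, 14.53, 21.58]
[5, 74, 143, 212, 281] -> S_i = 5 + 69*i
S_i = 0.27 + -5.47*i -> [0.27, -5.2, -10.67, -16.14, -21.61]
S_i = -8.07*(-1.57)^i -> [-8.07, 12.67, -19.89, 31.23, -49.03]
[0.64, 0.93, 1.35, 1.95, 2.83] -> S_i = 0.64*1.45^i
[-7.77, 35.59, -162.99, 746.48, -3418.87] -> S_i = -7.77*(-4.58)^i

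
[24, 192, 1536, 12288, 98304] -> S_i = 24*8^i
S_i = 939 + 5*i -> [939, 944, 949, 954, 959]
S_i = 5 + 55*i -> [5, 60, 115, 170, 225]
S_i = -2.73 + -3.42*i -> [-2.73, -6.15, -9.57, -12.99, -16.41]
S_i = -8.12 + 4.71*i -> [-8.12, -3.41, 1.3, 6.01, 10.72]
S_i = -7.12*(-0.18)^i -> [-7.12, 1.28, -0.23, 0.04, -0.01]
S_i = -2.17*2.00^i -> [-2.17, -4.34, -8.68, -17.36, -34.72]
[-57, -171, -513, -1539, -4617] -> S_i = -57*3^i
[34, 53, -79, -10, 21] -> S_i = Random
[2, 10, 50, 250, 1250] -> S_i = 2*5^i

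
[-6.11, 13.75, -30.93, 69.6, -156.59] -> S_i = -6.11*(-2.25)^i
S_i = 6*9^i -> [6, 54, 486, 4374, 39366]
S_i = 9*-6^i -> [9, -54, 324, -1944, 11664]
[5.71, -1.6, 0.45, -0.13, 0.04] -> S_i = 5.71*(-0.28)^i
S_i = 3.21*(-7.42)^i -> [3.21, -23.82, 176.73, -1311.34, 9730.18]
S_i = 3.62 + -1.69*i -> [3.62, 1.93, 0.24, -1.45, -3.14]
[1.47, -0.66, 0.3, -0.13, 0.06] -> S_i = 1.47*(-0.45)^i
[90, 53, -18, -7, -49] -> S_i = Random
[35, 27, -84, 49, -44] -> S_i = Random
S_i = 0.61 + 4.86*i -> [0.61, 5.47, 10.33, 15.19, 20.05]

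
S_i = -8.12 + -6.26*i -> [-8.12, -14.38, -20.64, -26.9, -33.16]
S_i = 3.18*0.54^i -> [3.18, 1.72, 0.93, 0.5, 0.27]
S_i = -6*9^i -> [-6, -54, -486, -4374, -39366]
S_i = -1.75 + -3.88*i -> [-1.75, -5.63, -9.51, -13.39, -17.27]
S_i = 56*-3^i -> [56, -168, 504, -1512, 4536]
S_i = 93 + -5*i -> [93, 88, 83, 78, 73]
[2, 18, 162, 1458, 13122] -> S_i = 2*9^i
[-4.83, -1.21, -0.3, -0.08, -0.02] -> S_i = -4.83*0.25^i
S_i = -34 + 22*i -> [-34, -12, 10, 32, 54]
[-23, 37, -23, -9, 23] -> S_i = Random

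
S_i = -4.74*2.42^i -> [-4.74, -11.47, -27.76, -67.18, -162.57]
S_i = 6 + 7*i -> [6, 13, 20, 27, 34]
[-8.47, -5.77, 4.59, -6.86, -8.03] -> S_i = Random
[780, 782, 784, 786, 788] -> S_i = 780 + 2*i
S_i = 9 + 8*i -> [9, 17, 25, 33, 41]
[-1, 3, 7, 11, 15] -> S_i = -1 + 4*i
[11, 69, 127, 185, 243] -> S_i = 11 + 58*i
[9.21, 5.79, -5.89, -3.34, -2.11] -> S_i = Random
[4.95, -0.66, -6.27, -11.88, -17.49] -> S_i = 4.95 + -5.61*i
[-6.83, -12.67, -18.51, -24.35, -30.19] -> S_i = -6.83 + -5.84*i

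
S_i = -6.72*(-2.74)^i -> [-6.72, 18.41, -50.45, 138.24, -378.77]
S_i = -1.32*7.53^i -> [-1.32, -9.94, -74.85, -563.58, -4243.79]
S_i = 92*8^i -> [92, 736, 5888, 47104, 376832]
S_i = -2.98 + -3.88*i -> [-2.98, -6.86, -10.74, -14.62, -18.5]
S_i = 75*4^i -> [75, 300, 1200, 4800, 19200]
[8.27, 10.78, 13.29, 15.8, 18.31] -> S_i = 8.27 + 2.51*i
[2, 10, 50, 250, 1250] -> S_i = 2*5^i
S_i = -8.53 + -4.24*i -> [-8.53, -12.77, -17.01, -21.25, -25.49]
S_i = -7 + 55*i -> [-7, 48, 103, 158, 213]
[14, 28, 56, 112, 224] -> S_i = 14*2^i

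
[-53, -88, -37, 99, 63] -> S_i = Random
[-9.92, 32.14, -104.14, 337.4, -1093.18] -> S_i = -9.92*(-3.24)^i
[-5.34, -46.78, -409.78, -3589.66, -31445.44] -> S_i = -5.34*8.76^i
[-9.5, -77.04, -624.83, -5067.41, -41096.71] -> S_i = -9.50*8.11^i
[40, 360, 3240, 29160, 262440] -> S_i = 40*9^i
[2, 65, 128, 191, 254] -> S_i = 2 + 63*i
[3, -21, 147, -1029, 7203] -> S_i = 3*-7^i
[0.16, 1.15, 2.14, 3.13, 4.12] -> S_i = 0.16 + 0.99*i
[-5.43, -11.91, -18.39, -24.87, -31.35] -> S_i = -5.43 + -6.48*i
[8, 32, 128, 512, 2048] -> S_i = 8*4^i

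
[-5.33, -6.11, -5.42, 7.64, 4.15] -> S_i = Random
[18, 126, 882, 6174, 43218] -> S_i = 18*7^i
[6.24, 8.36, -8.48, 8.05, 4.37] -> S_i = Random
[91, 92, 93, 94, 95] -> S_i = 91 + 1*i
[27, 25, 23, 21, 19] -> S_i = 27 + -2*i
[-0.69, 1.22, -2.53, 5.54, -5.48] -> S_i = Random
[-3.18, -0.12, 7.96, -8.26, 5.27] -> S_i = Random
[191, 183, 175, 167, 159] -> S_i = 191 + -8*i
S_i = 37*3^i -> [37, 111, 333, 999, 2997]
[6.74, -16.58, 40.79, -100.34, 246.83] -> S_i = 6.74*(-2.46)^i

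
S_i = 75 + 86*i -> [75, 161, 247, 333, 419]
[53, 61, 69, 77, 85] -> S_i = 53 + 8*i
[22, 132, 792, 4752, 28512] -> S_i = 22*6^i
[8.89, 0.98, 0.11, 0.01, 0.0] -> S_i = 8.89*0.11^i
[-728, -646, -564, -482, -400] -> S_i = -728 + 82*i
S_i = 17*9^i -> [17, 153, 1377, 12393, 111537]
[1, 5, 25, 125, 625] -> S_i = 1*5^i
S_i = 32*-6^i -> [32, -192, 1152, -6912, 41472]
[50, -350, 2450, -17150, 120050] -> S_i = 50*-7^i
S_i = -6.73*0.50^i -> [-6.73, -3.36, -1.68, -0.84, -0.42]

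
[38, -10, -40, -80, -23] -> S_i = Random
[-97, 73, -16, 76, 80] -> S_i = Random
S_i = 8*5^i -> [8, 40, 200, 1000, 5000]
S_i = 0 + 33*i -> [0, 33, 66, 99, 132]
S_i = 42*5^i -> [42, 210, 1050, 5250, 26250]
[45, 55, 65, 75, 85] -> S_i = 45 + 10*i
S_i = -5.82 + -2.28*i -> [-5.82, -8.1, -10.38, -12.66, -14.94]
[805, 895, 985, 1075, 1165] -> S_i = 805 + 90*i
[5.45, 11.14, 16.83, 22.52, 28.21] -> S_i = 5.45 + 5.69*i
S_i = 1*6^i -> [1, 6, 36, 216, 1296]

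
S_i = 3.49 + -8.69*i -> [3.49, -5.2, -13.89, -22.58, -31.27]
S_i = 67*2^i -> [67, 134, 268, 536, 1072]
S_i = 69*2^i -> [69, 138, 276, 552, 1104]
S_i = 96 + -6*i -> [96, 90, 84, 78, 72]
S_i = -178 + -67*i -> [-178, -245, -312, -379, -446]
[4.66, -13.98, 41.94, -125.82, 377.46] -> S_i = 4.66*(-3.00)^i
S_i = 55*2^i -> [55, 110, 220, 440, 880]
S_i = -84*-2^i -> [-84, 168, -336, 672, -1344]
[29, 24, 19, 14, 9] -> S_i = 29 + -5*i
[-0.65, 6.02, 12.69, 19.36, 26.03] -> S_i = -0.65 + 6.67*i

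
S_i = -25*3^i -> [-25, -75, -225, -675, -2025]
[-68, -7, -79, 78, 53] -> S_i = Random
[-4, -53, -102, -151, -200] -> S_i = -4 + -49*i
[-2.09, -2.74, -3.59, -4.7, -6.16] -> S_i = -2.09*1.31^i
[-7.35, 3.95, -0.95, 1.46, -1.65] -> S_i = Random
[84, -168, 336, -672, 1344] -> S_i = 84*-2^i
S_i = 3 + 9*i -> [3, 12, 21, 30, 39]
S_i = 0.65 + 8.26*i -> [0.65, 8.91, 17.17, 25.43, 33.69]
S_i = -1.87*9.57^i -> [-1.87, -17.9, -171.26, -1638.99, -15685.17]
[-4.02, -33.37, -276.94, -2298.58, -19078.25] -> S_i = -4.02*8.30^i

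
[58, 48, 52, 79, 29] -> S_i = Random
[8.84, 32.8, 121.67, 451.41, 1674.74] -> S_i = 8.84*3.71^i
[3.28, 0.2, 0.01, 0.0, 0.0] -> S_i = 3.28*0.06^i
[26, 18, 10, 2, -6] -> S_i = 26 + -8*i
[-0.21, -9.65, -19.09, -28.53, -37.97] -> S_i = -0.21 + -9.44*i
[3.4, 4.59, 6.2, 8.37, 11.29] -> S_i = 3.40*1.35^i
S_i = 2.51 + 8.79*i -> [2.51, 11.3, 20.09, 28.88, 37.67]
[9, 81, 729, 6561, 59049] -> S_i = 9*9^i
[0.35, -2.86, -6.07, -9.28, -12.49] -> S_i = 0.35 + -3.21*i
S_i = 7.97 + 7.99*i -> [7.97, 15.96, 23.95, 31.94, 39.93]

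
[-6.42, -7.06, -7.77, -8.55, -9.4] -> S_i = -6.42*1.10^i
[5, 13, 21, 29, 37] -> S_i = 5 + 8*i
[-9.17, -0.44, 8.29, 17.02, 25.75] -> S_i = -9.17 + 8.73*i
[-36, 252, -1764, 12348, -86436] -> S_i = -36*-7^i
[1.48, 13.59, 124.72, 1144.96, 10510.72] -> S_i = 1.48*9.18^i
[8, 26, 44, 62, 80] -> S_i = 8 + 18*i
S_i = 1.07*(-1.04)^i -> [1.07, -1.11, 1.16, -1.2, 1.25]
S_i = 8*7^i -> [8, 56, 392, 2744, 19208]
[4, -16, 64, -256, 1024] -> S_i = 4*-4^i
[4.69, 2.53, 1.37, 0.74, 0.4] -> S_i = 4.69*0.54^i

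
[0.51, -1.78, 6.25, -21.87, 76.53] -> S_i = 0.51*(-3.50)^i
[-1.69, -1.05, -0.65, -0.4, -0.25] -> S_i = -1.69*0.62^i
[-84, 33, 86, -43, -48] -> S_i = Random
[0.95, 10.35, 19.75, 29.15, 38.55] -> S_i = 0.95 + 9.40*i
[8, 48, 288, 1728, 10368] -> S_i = 8*6^i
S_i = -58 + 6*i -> [-58, -52, -46, -40, -34]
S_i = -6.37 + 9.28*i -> [-6.37, 2.91, 12.19, 21.47, 30.75]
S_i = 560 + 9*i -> [560, 569, 578, 587, 596]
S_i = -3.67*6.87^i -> [-3.67, -25.21, -173.21, -1189.97, -8175.1]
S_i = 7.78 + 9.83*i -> [7.78, 17.61, 27.44, 37.27, 47.1]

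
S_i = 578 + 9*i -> [578, 587, 596, 605, 614]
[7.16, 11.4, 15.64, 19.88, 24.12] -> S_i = 7.16 + 4.24*i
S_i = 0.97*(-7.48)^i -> [0.97, -7.26, 54.27, -405.95, 3036.53]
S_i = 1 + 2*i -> [1, 3, 5, 7, 9]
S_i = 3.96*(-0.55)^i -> [3.96, -2.18, 1.2, -0.66, 0.36]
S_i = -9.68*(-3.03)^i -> [-9.68, 29.33, -88.87, 269.28, -815.92]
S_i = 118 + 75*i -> [118, 193, 268, 343, 418]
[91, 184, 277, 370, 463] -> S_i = 91 + 93*i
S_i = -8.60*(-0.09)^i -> [-8.6, 0.77, -0.07, 0.01, -0.0]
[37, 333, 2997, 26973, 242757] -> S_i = 37*9^i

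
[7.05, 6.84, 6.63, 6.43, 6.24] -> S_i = 7.05*0.97^i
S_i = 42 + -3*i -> [42, 39, 36, 33, 30]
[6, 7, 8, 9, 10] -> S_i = 6 + 1*i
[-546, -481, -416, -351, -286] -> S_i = -546 + 65*i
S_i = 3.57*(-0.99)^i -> [3.57, -3.53, 3.5, -3.46, 3.43]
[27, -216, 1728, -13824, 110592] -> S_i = 27*-8^i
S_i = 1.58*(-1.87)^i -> [1.58, -2.95, 5.53, -10.33, 19.32]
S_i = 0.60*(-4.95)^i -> [0.6, -2.97, 14.7, -72.77, 360.22]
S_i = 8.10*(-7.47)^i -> [8.1, -60.51, 451.99, -3376.35, 25221.3]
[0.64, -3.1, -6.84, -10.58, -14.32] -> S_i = 0.64 + -3.74*i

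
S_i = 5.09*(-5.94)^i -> [5.09, -30.23, 179.59, -1066.79, 6336.71]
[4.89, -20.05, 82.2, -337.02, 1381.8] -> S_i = 4.89*(-4.10)^i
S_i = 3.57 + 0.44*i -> [3.57, 4.01, 4.45, 4.89, 5.33]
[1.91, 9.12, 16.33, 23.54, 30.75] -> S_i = 1.91 + 7.21*i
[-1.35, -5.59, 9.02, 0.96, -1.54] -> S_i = Random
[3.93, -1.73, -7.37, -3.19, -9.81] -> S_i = Random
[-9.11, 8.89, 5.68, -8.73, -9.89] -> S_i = Random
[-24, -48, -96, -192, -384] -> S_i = -24*2^i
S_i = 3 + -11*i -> [3, -8, -19, -30, -41]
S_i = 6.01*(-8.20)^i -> [6.01, -49.28, 404.11, -3313.72, 27172.52]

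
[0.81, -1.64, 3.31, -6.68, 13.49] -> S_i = 0.81*(-2.02)^i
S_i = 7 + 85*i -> [7, 92, 177, 262, 347]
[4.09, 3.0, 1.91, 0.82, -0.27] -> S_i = 4.09 + -1.09*i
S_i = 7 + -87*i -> [7, -80, -167, -254, -341]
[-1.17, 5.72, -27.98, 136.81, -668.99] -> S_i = -1.17*(-4.89)^i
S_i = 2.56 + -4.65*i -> [2.56, -2.09, -6.74, -11.39, -16.04]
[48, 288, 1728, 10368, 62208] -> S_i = 48*6^i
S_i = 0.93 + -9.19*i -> [0.93, -8.26, -17.45, -26.64, -35.83]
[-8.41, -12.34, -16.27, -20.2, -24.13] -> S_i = -8.41 + -3.93*i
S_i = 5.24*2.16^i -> [5.24, 11.32, 24.45, 52.81, 114.06]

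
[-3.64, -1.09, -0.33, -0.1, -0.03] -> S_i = -3.64*0.30^i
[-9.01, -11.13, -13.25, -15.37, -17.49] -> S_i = -9.01 + -2.12*i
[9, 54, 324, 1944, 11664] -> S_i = 9*6^i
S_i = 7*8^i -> [7, 56, 448, 3584, 28672]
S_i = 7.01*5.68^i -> [7.01, 39.82, 226.16, 1284.59, 7296.45]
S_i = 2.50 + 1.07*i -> [2.5, 3.57, 4.64, 5.71, 6.78]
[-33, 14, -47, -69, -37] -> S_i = Random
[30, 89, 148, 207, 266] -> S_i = 30 + 59*i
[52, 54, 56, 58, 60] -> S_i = 52 + 2*i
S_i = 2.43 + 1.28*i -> [2.43, 3.71, 4.99, 6.27, 7.55]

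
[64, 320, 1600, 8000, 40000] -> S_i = 64*5^i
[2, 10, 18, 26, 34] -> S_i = 2 + 8*i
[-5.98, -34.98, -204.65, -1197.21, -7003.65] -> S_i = -5.98*5.85^i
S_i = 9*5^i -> [9, 45, 225, 1125, 5625]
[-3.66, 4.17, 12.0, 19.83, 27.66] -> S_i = -3.66 + 7.83*i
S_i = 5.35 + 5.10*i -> [5.35, 10.45, 15.55, 20.65, 25.75]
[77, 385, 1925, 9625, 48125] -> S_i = 77*5^i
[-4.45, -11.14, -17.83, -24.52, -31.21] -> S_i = -4.45 + -6.69*i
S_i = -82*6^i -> [-82, -492, -2952, -17712, -106272]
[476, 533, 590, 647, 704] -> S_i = 476 + 57*i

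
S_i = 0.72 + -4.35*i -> [0.72, -3.63, -7.98, -12.33, -16.68]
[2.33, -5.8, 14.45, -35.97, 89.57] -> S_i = 2.33*(-2.49)^i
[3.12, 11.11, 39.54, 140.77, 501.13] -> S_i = 3.12*3.56^i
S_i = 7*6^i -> [7, 42, 252, 1512, 9072]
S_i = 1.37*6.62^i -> [1.37, 9.07, 60.04, 397.46, 2631.19]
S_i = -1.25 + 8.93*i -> [-1.25, 7.68, 16.61, 25.54, 34.47]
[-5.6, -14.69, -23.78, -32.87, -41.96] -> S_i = -5.60 + -9.09*i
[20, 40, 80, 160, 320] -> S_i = 20*2^i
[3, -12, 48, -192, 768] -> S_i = 3*-4^i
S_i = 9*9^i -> [9, 81, 729, 6561, 59049]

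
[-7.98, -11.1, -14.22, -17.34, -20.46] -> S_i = -7.98 + -3.12*i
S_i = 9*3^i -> [9, 27, 81, 243, 729]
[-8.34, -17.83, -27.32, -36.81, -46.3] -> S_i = -8.34 + -9.49*i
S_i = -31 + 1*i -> [-31, -30, -29, -28, -27]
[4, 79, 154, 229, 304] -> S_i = 4 + 75*i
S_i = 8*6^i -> [8, 48, 288, 1728, 10368]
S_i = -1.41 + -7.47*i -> [-1.41, -8.88, -16.35, -23.82, -31.29]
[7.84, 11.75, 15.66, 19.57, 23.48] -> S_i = 7.84 + 3.91*i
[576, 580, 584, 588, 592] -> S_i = 576 + 4*i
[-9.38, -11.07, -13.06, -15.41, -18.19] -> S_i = -9.38*1.18^i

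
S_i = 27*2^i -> [27, 54, 108, 216, 432]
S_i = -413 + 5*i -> [-413, -408, -403, -398, -393]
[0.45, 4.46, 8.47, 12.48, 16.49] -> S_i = 0.45 + 4.01*i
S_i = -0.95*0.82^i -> [-0.95, -0.78, -0.64, -0.52, -0.43]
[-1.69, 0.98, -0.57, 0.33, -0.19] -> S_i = -1.69*(-0.58)^i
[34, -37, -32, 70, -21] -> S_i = Random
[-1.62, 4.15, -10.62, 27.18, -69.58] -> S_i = -1.62*(-2.56)^i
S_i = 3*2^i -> [3, 6, 12, 24, 48]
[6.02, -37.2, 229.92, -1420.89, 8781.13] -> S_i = 6.02*(-6.18)^i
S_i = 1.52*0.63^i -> [1.52, 0.96, 0.6, 0.38, 0.24]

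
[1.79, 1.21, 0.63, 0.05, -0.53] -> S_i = 1.79 + -0.58*i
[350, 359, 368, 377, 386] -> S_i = 350 + 9*i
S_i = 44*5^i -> [44, 220, 1100, 5500, 27500]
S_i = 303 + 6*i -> [303, 309, 315, 321, 327]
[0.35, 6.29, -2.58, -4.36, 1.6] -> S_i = Random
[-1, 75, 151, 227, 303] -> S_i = -1 + 76*i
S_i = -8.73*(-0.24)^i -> [-8.73, 2.1, -0.5, 0.12, -0.03]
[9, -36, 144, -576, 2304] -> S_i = 9*-4^i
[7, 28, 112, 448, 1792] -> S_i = 7*4^i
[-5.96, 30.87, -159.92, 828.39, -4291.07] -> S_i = -5.96*(-5.18)^i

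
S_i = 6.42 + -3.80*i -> [6.42, 2.62, -1.18, -4.98, -8.78]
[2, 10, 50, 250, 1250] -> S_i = 2*5^i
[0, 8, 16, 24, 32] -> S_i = 0 + 8*i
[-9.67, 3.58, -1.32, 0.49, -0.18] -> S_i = -9.67*(-0.37)^i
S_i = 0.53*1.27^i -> [0.53, 0.67, 0.85, 1.09, 1.38]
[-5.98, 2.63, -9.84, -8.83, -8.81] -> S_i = Random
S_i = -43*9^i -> [-43, -387, -3483, -31347, -282123]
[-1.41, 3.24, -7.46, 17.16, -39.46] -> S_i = -1.41*(-2.30)^i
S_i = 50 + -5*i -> [50, 45, 40, 35, 30]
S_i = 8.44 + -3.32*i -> [8.44, 5.12, 1.8, -1.52, -4.84]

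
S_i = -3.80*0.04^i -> [-3.8, -0.15, -0.01, -0.0, -0.0]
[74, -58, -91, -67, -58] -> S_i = Random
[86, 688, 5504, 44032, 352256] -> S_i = 86*8^i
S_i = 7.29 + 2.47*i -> [7.29, 9.76, 12.23, 14.7, 17.17]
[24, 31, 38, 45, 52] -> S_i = 24 + 7*i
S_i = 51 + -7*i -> [51, 44, 37, 30, 23]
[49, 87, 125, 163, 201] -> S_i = 49 + 38*i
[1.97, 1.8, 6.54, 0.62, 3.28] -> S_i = Random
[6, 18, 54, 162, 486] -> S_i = 6*3^i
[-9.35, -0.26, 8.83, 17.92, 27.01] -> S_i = -9.35 + 9.09*i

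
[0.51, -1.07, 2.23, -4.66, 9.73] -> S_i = 0.51*(-2.09)^i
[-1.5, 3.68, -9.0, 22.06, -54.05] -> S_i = -1.50*(-2.45)^i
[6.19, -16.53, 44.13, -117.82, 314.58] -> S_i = 6.19*(-2.67)^i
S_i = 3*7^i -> [3, 21, 147, 1029, 7203]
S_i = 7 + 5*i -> [7, 12, 17, 22, 27]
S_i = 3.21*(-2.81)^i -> [3.21, -9.02, 25.35, -71.22, 200.14]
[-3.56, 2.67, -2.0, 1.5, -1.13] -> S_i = -3.56*(-0.75)^i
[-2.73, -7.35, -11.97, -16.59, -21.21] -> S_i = -2.73 + -4.62*i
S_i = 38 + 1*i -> [38, 39, 40, 41, 42]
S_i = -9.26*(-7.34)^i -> [-9.26, 67.97, -498.89, 3661.84, -26877.89]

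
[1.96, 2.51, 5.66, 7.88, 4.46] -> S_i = Random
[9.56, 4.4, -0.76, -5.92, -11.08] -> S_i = 9.56 + -5.16*i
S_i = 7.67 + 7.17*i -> [7.67, 14.84, 22.01, 29.18, 36.35]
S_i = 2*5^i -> [2, 10, 50, 250, 1250]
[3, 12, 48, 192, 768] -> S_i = 3*4^i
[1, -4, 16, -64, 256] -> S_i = 1*-4^i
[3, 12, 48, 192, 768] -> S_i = 3*4^i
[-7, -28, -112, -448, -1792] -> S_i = -7*4^i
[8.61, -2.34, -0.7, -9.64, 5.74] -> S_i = Random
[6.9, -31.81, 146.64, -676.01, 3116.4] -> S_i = 6.90*(-4.61)^i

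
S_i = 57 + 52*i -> [57, 109, 161, 213, 265]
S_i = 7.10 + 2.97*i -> [7.1, 10.07, 13.04, 16.01, 18.98]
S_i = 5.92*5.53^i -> [5.92, 32.74, 181.04, 1001.15, 5536.33]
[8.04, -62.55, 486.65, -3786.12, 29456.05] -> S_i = 8.04*(-7.78)^i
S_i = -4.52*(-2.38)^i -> [-4.52, 10.76, -25.6, 60.94, -145.03]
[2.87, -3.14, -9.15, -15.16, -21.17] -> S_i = 2.87 + -6.01*i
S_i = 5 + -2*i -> [5, 3, 1, -1, -3]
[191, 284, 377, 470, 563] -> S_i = 191 + 93*i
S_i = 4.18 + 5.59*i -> [4.18, 9.77, 15.36, 20.95, 26.54]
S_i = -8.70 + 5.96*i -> [-8.7, -2.74, 3.22, 9.18, 15.14]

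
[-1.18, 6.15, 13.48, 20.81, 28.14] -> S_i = -1.18 + 7.33*i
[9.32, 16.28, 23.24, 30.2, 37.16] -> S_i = 9.32 + 6.96*i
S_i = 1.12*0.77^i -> [1.12, 0.86, 0.66, 0.51, 0.39]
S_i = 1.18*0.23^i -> [1.18, 0.27, 0.06, 0.01, 0.0]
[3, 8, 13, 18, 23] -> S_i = 3 + 5*i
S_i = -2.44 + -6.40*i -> [-2.44, -8.84, -15.24, -21.64, -28.04]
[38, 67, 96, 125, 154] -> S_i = 38 + 29*i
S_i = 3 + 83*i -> [3, 86, 169, 252, 335]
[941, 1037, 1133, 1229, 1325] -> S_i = 941 + 96*i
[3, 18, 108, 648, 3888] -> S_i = 3*6^i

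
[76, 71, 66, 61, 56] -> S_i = 76 + -5*i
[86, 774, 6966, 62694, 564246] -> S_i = 86*9^i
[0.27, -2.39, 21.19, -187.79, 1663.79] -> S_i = 0.27*(-8.86)^i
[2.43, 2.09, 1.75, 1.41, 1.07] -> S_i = 2.43 + -0.34*i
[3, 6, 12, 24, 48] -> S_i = 3*2^i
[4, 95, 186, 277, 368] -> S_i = 4 + 91*i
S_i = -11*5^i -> [-11, -55, -275, -1375, -6875]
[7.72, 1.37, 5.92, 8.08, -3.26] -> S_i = Random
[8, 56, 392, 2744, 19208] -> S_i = 8*7^i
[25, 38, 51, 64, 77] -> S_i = 25 + 13*i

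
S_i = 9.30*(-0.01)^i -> [9.3, -0.09, 0.0, -0.0, 0.0]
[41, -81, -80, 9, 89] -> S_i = Random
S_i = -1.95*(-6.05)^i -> [-1.95, 11.8, -71.37, 431.82, -2612.5]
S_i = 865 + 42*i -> [865, 907, 949, 991, 1033]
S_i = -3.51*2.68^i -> [-3.51, -9.41, -25.21, -67.56, -181.07]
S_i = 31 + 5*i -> [31, 36, 41, 46, 51]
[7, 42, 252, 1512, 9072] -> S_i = 7*6^i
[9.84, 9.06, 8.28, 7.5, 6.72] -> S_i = 9.84 + -0.78*i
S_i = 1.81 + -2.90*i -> [1.81, -1.09, -3.99, -6.89, -9.79]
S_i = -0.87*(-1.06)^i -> [-0.87, 0.92, -0.98, 1.04, -1.1]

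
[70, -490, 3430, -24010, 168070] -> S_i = 70*-7^i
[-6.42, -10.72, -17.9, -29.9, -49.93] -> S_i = -6.42*1.67^i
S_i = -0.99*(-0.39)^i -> [-0.99, 0.39, -0.15, 0.06, -0.02]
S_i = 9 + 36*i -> [9, 45, 81, 117, 153]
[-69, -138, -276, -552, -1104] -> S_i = -69*2^i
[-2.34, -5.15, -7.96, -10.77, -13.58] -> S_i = -2.34 + -2.81*i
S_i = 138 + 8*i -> [138, 146, 154, 162, 170]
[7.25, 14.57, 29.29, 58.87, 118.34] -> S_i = 7.25*2.01^i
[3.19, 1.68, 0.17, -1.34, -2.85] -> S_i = 3.19 + -1.51*i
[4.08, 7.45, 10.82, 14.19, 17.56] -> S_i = 4.08 + 3.37*i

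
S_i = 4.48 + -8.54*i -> [4.48, -4.06, -12.6, -21.14, -29.68]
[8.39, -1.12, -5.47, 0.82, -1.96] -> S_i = Random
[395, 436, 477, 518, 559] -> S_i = 395 + 41*i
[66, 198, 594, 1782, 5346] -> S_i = 66*3^i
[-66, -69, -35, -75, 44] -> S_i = Random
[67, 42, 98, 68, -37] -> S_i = Random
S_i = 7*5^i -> [7, 35, 175, 875, 4375]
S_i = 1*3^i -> [1, 3, 9, 27, 81]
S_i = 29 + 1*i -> [29, 30, 31, 32, 33]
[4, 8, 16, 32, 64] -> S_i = 4*2^i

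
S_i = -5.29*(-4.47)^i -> [-5.29, 23.65, -105.7, 472.47, -2111.96]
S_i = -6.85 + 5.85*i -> [-6.85, -1.0, 4.85, 10.7, 16.55]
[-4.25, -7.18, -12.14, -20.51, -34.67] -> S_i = -4.25*1.69^i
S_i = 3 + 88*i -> [3, 91, 179, 267, 355]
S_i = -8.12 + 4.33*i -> [-8.12, -3.79, 0.54, 4.87, 9.2]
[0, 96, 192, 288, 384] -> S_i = 0 + 96*i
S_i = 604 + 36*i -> [604, 640, 676, 712, 748]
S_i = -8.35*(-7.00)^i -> [-8.35, 58.45, -409.15, 2864.05, -20048.35]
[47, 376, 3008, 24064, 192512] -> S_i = 47*8^i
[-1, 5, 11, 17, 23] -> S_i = -1 + 6*i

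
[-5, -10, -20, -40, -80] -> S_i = -5*2^i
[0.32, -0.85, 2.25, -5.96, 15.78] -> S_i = 0.32*(-2.65)^i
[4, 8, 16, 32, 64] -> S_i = 4*2^i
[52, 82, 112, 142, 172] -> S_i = 52 + 30*i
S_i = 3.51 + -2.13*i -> [3.51, 1.38, -0.75, -2.88, -5.01]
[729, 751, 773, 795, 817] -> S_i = 729 + 22*i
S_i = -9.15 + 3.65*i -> [-9.15, -5.5, -1.85, 1.8, 5.45]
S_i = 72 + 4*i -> [72, 76, 80, 84, 88]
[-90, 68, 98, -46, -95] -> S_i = Random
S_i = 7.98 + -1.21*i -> [7.98, 6.77, 5.56, 4.35, 3.14]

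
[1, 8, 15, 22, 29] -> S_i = 1 + 7*i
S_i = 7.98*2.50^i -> [7.98, 19.95, 49.88, 124.69, 311.72]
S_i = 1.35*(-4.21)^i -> [1.35, -5.68, 23.93, -100.73, 424.09]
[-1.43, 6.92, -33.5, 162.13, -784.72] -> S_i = -1.43*(-4.84)^i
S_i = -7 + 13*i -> [-7, 6, 19, 32, 45]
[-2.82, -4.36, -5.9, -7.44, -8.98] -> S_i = -2.82 + -1.54*i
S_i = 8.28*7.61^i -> [8.28, 63.01, 479.51, 3649.09, 27769.56]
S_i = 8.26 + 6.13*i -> [8.26, 14.39, 20.52, 26.65, 32.78]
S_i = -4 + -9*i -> [-4, -13, -22, -31, -40]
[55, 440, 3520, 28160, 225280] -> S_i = 55*8^i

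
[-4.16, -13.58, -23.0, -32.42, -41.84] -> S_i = -4.16 + -9.42*i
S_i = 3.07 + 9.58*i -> [3.07, 12.65, 22.23, 31.81, 41.39]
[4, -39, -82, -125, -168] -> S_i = 4 + -43*i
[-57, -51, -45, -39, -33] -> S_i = -57 + 6*i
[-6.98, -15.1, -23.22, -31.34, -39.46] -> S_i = -6.98 + -8.12*i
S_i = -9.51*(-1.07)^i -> [-9.51, 10.18, -10.89, 11.65, -12.47]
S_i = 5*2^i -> [5, 10, 20, 40, 80]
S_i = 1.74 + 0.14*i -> [1.74, 1.88, 2.02, 2.16, 2.3]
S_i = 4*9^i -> [4, 36, 324, 2916, 26244]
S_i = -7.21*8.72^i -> [-7.21, -62.87, -548.24, -4780.63, -41687.05]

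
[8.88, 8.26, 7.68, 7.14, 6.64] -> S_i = 8.88*0.93^i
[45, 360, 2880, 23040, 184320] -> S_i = 45*8^i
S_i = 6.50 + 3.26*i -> [6.5, 9.76, 13.02, 16.28, 19.54]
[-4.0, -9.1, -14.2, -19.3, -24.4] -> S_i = -4.00 + -5.10*i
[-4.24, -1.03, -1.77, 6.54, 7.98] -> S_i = Random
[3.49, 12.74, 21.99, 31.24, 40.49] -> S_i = 3.49 + 9.25*i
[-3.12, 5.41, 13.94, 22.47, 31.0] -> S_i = -3.12 + 8.53*i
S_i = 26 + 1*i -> [26, 27, 28, 29, 30]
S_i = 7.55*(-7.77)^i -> [7.55, -58.66, 455.82, -3541.69, 27518.9]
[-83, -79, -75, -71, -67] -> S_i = -83 + 4*i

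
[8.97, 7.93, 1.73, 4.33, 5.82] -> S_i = Random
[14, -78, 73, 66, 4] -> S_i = Random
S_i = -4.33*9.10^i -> [-4.33, -39.4, -358.57, -3262.96, -29692.96]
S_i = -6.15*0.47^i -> [-6.15, -2.89, -1.36, -0.64, -0.3]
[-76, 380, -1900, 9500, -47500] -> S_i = -76*-5^i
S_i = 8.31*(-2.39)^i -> [8.31, -19.86, 47.47, -113.45, 271.14]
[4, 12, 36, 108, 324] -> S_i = 4*3^i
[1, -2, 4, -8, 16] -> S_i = 1*-2^i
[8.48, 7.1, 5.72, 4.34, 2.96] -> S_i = 8.48 + -1.38*i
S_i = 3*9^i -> [3, 27, 243, 2187, 19683]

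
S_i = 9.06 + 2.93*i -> [9.06, 11.99, 14.92, 17.85, 20.78]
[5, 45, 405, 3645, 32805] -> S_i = 5*9^i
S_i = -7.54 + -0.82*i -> [-7.54, -8.36, -9.18, -10.0, -10.82]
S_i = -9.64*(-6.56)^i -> [-9.64, 63.24, -414.84, 2721.38, -17852.23]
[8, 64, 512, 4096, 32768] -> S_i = 8*8^i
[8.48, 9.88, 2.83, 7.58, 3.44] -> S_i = Random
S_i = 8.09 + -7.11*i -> [8.09, 0.98, -6.13, -13.24, -20.35]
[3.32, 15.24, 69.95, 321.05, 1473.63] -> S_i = 3.32*4.59^i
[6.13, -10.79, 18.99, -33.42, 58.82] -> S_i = 6.13*(-1.76)^i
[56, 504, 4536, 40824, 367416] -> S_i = 56*9^i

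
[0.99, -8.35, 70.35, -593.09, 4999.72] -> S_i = 0.99*(-8.43)^i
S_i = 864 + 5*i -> [864, 869, 874, 879, 884]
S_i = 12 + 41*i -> [12, 53, 94, 135, 176]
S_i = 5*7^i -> [5, 35, 245, 1715, 12005]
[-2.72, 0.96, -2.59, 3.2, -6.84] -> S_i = Random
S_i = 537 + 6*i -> [537, 543, 549, 555, 561]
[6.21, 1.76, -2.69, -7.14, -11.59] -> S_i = 6.21 + -4.45*i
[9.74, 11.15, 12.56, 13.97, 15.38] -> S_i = 9.74 + 1.41*i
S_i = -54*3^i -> [-54, -162, -486, -1458, -4374]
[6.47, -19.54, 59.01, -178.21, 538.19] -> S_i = 6.47*(-3.02)^i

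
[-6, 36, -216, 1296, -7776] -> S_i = -6*-6^i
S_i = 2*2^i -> [2, 4, 8, 16, 32]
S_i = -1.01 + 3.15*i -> [-1.01, 2.14, 5.29, 8.44, 11.59]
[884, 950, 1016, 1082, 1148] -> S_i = 884 + 66*i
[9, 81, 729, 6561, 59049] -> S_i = 9*9^i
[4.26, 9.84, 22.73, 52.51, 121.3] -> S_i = 4.26*2.31^i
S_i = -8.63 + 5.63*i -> [-8.63, -3.0, 2.63, 8.26, 13.89]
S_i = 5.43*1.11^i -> [5.43, 6.03, 6.69, 7.43, 8.24]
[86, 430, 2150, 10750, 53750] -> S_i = 86*5^i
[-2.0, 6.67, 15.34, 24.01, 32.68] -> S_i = -2.00 + 8.67*i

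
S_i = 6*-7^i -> [6, -42, 294, -2058, 14406]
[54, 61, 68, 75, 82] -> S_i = 54 + 7*i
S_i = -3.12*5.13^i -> [-3.12, -16.01, -82.11, -421.22, -2160.85]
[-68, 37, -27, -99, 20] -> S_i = Random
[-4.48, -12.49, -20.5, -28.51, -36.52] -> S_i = -4.48 + -8.01*i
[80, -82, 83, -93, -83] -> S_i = Random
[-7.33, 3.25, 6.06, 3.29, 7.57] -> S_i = Random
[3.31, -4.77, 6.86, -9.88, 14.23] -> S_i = 3.31*(-1.44)^i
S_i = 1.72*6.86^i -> [1.72, 11.8, 80.94, 555.27, 3809.12]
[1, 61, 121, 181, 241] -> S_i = 1 + 60*i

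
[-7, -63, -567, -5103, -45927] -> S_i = -7*9^i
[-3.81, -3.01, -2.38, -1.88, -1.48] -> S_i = -3.81*0.79^i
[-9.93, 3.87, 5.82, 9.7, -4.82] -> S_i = Random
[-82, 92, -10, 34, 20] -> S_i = Random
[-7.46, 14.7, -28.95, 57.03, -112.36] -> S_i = -7.46*(-1.97)^i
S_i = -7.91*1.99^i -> [-7.91, -15.74, -31.32, -62.34, -124.05]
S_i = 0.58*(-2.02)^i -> [0.58, -1.17, 2.37, -4.78, 9.66]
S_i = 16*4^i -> [16, 64, 256, 1024, 4096]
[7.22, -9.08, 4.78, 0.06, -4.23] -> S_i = Random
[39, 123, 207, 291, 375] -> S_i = 39 + 84*i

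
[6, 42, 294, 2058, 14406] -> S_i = 6*7^i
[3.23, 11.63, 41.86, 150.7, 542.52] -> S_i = 3.23*3.60^i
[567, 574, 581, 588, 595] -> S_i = 567 + 7*i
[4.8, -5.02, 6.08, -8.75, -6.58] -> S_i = Random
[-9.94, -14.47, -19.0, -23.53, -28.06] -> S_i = -9.94 + -4.53*i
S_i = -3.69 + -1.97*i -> [-3.69, -5.66, -7.63, -9.6, -11.57]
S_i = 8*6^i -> [8, 48, 288, 1728, 10368]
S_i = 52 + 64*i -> [52, 116, 180, 244, 308]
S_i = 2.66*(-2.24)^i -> [2.66, -5.96, 13.35, -29.9, 66.97]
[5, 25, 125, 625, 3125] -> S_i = 5*5^i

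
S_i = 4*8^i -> [4, 32, 256, 2048, 16384]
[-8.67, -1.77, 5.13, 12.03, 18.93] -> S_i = -8.67 + 6.90*i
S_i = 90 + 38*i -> [90, 128, 166, 204, 242]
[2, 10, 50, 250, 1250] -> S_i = 2*5^i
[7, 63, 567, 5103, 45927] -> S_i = 7*9^i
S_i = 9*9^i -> [9, 81, 729, 6561, 59049]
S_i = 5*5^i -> [5, 25, 125, 625, 3125]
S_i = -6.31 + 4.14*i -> [-6.31, -2.17, 1.97, 6.11, 10.25]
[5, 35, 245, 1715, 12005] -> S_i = 5*7^i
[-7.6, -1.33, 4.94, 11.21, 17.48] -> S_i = -7.60 + 6.27*i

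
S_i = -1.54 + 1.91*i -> [-1.54, 0.37, 2.28, 4.19, 6.1]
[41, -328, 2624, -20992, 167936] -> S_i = 41*-8^i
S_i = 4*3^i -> [4, 12, 36, 108, 324]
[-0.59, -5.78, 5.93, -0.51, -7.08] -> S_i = Random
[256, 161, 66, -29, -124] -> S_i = 256 + -95*i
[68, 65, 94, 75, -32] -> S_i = Random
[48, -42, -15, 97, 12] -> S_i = Random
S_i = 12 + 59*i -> [12, 71, 130, 189, 248]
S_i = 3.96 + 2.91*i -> [3.96, 6.87, 9.78, 12.69, 15.6]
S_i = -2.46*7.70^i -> [-2.46, -18.94, -145.85, -1123.07, -8647.65]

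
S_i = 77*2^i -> [77, 154, 308, 616, 1232]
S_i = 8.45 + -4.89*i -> [8.45, 3.56, -1.33, -6.22, -11.11]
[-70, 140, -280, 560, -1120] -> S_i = -70*-2^i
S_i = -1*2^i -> [-1, -2, -4, -8, -16]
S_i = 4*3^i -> [4, 12, 36, 108, 324]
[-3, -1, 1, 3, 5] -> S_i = -3 + 2*i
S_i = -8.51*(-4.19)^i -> [-8.51, 35.66, -149.4, 626.0, -2622.92]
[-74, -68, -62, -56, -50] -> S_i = -74 + 6*i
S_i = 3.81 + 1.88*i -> [3.81, 5.69, 7.57, 9.45, 11.33]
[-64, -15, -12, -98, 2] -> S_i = Random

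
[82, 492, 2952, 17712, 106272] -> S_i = 82*6^i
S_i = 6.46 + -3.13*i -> [6.46, 3.33, 0.2, -2.93, -6.06]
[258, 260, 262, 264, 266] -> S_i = 258 + 2*i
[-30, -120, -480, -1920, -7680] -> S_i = -30*4^i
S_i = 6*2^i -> [6, 12, 24, 48, 96]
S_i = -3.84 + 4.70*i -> [-3.84, 0.86, 5.56, 10.26, 14.96]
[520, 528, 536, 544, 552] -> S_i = 520 + 8*i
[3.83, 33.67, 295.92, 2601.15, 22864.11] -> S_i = 3.83*8.79^i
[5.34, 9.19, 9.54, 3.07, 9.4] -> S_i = Random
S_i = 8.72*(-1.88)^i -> [8.72, -16.39, 30.82, -57.94, 108.93]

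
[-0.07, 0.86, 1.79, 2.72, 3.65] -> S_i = -0.07 + 0.93*i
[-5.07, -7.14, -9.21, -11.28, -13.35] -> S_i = -5.07 + -2.07*i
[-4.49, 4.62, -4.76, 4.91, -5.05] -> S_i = -4.49*(-1.03)^i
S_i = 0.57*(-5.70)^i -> [0.57, -3.25, 18.52, -105.56, 601.69]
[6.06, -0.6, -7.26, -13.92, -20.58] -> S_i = 6.06 + -6.66*i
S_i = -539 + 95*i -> [-539, -444, -349, -254, -159]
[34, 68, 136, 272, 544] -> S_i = 34*2^i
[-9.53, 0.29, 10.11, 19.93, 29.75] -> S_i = -9.53 + 9.82*i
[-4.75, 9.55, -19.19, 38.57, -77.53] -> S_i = -4.75*(-2.01)^i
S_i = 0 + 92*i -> [0, 92, 184, 276, 368]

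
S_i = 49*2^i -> [49, 98, 196, 392, 784]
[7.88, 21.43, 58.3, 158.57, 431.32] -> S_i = 7.88*2.72^i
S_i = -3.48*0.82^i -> [-3.48, -2.85, -2.34, -1.92, -1.57]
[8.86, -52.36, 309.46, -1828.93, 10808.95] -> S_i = 8.86*(-5.91)^i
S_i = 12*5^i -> [12, 60, 300, 1500, 7500]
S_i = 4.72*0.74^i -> [4.72, 3.49, 2.58, 1.91, 1.42]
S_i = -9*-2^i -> [-9, 18, -36, 72, -144]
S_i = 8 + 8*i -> [8, 16, 24, 32, 40]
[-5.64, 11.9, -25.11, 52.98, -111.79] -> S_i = -5.64*(-2.11)^i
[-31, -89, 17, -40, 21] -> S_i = Random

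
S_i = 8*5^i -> [8, 40, 200, 1000, 5000]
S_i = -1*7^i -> [-1, -7, -49, -343, -2401]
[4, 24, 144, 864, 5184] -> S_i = 4*6^i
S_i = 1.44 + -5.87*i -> [1.44, -4.43, -10.3, -16.17, -22.04]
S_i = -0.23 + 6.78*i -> [-0.23, 6.55, 13.33, 20.11, 26.89]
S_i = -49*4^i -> [-49, -196, -784, -3136, -12544]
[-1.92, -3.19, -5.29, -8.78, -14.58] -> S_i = -1.92*1.66^i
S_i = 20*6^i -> [20, 120, 720, 4320, 25920]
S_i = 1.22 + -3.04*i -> [1.22, -1.82, -4.86, -7.9, -10.94]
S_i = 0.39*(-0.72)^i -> [0.39, -0.28, 0.2, -0.15, 0.1]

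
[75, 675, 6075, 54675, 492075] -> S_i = 75*9^i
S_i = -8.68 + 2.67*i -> [-8.68, -6.01, -3.34, -0.67, 2.0]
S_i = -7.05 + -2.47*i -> [-7.05, -9.52, -11.99, -14.46, -16.93]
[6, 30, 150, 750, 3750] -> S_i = 6*5^i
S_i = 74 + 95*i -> [74, 169, 264, 359, 454]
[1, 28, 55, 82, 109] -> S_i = 1 + 27*i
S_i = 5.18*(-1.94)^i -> [5.18, -10.05, 19.5, -37.82, 73.37]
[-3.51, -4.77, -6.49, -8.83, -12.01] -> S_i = -3.51*1.36^i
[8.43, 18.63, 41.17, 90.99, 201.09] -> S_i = 8.43*2.21^i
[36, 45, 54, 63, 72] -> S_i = 36 + 9*i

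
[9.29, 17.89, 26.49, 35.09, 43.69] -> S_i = 9.29 + 8.60*i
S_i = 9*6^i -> [9, 54, 324, 1944, 11664]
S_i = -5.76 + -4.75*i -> [-5.76, -10.51, -15.26, -20.01, -24.76]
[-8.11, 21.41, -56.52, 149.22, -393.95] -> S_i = -8.11*(-2.64)^i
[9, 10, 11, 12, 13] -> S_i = 9 + 1*i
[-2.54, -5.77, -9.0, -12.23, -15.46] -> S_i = -2.54 + -3.23*i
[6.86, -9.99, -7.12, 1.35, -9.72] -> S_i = Random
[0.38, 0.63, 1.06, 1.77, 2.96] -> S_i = 0.38*1.67^i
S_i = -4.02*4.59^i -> [-4.02, -18.45, -84.69, -388.74, -1784.34]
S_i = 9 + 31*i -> [9, 40, 71, 102, 133]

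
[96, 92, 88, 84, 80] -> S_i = 96 + -4*i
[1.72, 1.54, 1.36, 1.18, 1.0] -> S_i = 1.72 + -0.18*i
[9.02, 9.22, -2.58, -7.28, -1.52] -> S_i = Random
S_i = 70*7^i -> [70, 490, 3430, 24010, 168070]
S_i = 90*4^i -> [90, 360, 1440, 5760, 23040]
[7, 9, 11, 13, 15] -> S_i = 7 + 2*i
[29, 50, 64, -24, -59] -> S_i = Random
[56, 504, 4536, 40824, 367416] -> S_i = 56*9^i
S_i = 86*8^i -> [86, 688, 5504, 44032, 352256]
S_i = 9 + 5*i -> [9, 14, 19, 24, 29]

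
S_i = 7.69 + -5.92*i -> [7.69, 1.77, -4.15, -10.07, -15.99]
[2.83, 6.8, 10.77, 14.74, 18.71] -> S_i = 2.83 + 3.97*i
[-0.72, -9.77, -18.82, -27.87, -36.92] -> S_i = -0.72 + -9.05*i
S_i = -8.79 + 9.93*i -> [-8.79, 1.14, 11.07, 21.0, 30.93]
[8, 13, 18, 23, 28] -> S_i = 8 + 5*i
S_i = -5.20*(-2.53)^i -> [-5.2, 13.16, -33.28, 84.21, -213.05]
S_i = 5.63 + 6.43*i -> [5.63, 12.06, 18.49, 24.92, 31.35]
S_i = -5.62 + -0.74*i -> [-5.62, -6.36, -7.1, -7.84, -8.58]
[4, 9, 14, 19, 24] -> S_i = 4 + 5*i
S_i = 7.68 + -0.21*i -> [7.68, 7.47, 7.26, 7.05, 6.84]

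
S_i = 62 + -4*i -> [62, 58, 54, 50, 46]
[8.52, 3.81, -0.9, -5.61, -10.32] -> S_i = 8.52 + -4.71*i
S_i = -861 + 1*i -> [-861, -860, -859, -858, -857]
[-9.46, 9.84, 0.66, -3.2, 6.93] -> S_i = Random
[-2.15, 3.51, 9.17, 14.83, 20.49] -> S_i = -2.15 + 5.66*i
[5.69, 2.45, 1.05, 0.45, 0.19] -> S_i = 5.69*0.43^i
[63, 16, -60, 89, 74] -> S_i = Random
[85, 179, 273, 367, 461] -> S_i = 85 + 94*i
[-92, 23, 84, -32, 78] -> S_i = Random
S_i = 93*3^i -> [93, 279, 837, 2511, 7533]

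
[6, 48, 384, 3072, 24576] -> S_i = 6*8^i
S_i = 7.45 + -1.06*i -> [7.45, 6.39, 5.33, 4.27, 3.21]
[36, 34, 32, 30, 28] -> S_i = 36 + -2*i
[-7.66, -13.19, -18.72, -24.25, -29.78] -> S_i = -7.66 + -5.53*i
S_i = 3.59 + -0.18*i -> [3.59, 3.41, 3.23, 3.05, 2.87]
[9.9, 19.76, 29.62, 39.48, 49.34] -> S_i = 9.90 + 9.86*i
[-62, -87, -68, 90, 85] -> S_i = Random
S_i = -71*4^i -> [-71, -284, -1136, -4544, -18176]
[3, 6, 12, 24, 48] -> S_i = 3*2^i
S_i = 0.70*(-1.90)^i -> [0.7, -1.33, 2.53, -4.8, 9.12]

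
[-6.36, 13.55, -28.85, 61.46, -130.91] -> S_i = -6.36*(-2.13)^i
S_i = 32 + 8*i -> [32, 40, 48, 56, 64]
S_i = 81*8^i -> [81, 648, 5184, 41472, 331776]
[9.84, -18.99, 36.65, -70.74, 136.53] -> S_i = 9.84*(-1.93)^i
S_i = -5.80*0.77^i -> [-5.8, -4.47, -3.44, -2.65, -2.04]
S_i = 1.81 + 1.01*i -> [1.81, 2.82, 3.83, 4.84, 5.85]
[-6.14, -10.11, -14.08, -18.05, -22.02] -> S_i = -6.14 + -3.97*i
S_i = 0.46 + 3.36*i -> [0.46, 3.82, 7.18, 10.54, 13.9]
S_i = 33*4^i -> [33, 132, 528, 2112, 8448]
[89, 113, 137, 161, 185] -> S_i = 89 + 24*i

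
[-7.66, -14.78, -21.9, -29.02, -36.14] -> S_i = -7.66 + -7.12*i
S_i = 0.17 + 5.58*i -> [0.17, 5.75, 11.33, 16.91, 22.49]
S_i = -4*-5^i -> [-4, 20, -100, 500, -2500]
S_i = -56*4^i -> [-56, -224, -896, -3584, -14336]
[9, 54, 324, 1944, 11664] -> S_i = 9*6^i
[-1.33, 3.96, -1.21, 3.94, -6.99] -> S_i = Random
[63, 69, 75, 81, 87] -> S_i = 63 + 6*i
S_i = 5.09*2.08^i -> [5.09, 10.59, 22.02, 45.8, 95.27]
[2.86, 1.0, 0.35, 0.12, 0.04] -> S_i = 2.86*0.35^i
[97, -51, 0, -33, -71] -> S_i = Random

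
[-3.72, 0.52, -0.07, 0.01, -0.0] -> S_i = -3.72*(-0.14)^i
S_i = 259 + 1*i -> [259, 260, 261, 262, 263]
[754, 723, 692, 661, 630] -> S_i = 754 + -31*i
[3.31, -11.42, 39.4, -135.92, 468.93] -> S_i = 3.31*(-3.45)^i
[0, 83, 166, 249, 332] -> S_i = 0 + 83*i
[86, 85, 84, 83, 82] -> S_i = 86 + -1*i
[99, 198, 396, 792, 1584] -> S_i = 99*2^i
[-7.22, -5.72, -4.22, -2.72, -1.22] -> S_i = -7.22 + 1.50*i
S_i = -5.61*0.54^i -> [-5.61, -3.03, -1.64, -0.88, -0.48]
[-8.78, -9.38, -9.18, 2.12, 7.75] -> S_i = Random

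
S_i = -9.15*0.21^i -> [-9.15, -1.92, -0.4, -0.08, -0.02]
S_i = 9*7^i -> [9, 63, 441, 3087, 21609]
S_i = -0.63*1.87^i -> [-0.63, -1.18, -2.2, -4.12, -7.7]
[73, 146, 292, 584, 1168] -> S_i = 73*2^i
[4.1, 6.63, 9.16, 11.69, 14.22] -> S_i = 4.10 + 2.53*i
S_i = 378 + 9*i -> [378, 387, 396, 405, 414]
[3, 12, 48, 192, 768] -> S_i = 3*4^i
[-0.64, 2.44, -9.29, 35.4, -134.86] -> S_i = -0.64*(-3.81)^i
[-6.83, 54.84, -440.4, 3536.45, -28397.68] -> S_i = -6.83*(-8.03)^i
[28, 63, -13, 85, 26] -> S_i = Random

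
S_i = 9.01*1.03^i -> [9.01, 9.28, 9.56, 9.85, 10.14]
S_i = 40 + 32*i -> [40, 72, 104, 136, 168]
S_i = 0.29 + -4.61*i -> [0.29, -4.32, -8.93, -13.54, -18.15]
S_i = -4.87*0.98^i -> [-4.87, -4.77, -4.68, -4.58, -4.49]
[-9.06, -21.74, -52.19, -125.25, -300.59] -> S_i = -9.06*2.40^i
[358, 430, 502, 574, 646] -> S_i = 358 + 72*i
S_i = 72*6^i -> [72, 432, 2592, 15552, 93312]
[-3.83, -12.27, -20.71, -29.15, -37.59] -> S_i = -3.83 + -8.44*i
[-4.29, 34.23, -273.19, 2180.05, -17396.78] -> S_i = -4.29*(-7.98)^i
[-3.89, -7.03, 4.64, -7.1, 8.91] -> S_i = Random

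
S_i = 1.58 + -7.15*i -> [1.58, -5.57, -12.72, -19.87, -27.02]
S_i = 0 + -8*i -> [0, -8, -16, -24, -32]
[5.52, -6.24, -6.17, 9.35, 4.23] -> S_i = Random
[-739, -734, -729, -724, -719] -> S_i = -739 + 5*i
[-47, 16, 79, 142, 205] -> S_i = -47 + 63*i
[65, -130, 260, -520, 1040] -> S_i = 65*-2^i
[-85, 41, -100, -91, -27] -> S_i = Random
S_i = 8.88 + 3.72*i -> [8.88, 12.6, 16.32, 20.04, 23.76]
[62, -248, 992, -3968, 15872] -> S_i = 62*-4^i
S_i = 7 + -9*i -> [7, -2, -11, -20, -29]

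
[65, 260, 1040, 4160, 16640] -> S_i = 65*4^i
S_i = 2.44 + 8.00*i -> [2.44, 10.44, 18.44, 26.44, 34.44]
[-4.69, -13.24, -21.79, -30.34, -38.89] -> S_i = -4.69 + -8.55*i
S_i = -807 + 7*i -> [-807, -800, -793, -786, -779]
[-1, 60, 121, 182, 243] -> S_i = -1 + 61*i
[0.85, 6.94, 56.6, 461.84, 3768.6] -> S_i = 0.85*8.16^i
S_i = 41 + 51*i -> [41, 92, 143, 194, 245]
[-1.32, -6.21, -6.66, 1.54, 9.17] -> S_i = Random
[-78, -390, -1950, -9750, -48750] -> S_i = -78*5^i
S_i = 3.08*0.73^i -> [3.08, 2.25, 1.64, 1.2, 0.87]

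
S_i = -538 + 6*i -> [-538, -532, -526, -520, -514]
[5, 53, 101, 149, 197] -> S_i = 5 + 48*i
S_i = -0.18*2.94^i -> [-0.18, -0.53, -1.56, -4.57, -13.45]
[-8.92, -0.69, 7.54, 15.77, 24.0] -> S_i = -8.92 + 8.23*i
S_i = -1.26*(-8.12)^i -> [-1.26, 10.23, -83.08, 674.59, -5477.65]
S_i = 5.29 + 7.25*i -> [5.29, 12.54, 19.79, 27.04, 34.29]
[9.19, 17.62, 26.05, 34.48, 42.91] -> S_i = 9.19 + 8.43*i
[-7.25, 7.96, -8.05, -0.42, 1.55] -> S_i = Random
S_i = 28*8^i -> [28, 224, 1792, 14336, 114688]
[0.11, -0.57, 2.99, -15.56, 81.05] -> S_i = 0.11*(-5.21)^i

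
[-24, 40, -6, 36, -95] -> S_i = Random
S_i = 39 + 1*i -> [39, 40, 41, 42, 43]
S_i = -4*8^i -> [-4, -32, -256, -2048, -16384]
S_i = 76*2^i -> [76, 152, 304, 608, 1216]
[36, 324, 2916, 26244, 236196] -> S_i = 36*9^i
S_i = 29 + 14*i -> [29, 43, 57, 71, 85]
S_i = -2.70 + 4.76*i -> [-2.7, 2.06, 6.82, 11.58, 16.34]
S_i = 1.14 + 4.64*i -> [1.14, 5.78, 10.42, 15.06, 19.7]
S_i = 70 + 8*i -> [70, 78, 86, 94, 102]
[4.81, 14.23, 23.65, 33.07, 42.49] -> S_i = 4.81 + 9.42*i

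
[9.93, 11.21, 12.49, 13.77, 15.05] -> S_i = 9.93 + 1.28*i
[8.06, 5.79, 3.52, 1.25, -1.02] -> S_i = 8.06 + -2.27*i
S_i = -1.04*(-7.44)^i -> [-1.04, 7.74, -57.57, 428.3, -3186.58]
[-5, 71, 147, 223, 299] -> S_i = -5 + 76*i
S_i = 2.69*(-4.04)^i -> [2.69, -10.87, 43.91, -177.38, 716.6]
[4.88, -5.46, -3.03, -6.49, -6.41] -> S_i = Random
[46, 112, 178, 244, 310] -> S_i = 46 + 66*i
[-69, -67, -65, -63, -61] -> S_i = -69 + 2*i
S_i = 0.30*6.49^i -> [0.3, 1.95, 12.64, 82.01, 532.23]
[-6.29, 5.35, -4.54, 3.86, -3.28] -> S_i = -6.29*(-0.85)^i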